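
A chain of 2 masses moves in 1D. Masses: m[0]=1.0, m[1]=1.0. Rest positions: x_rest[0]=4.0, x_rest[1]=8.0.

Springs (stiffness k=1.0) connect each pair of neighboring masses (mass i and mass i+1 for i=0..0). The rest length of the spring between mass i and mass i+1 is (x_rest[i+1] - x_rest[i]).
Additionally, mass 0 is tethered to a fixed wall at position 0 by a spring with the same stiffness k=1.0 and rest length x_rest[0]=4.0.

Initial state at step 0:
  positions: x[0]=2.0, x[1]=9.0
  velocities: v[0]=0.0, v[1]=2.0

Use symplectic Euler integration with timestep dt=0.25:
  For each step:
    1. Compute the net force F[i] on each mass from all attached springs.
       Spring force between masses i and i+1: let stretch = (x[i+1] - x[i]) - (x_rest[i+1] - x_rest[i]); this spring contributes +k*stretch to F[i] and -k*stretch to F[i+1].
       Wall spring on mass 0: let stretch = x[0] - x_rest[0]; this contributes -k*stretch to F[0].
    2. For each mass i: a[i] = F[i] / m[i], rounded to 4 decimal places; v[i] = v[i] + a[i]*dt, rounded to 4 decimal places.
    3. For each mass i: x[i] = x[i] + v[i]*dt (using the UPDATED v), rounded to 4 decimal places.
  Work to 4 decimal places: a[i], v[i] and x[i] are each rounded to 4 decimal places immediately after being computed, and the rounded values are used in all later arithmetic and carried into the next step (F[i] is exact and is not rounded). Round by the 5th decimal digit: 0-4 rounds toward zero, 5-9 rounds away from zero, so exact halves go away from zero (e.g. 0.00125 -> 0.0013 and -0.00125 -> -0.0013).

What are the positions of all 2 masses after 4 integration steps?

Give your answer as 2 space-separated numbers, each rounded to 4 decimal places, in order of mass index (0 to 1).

Step 0: x=[2.0000 9.0000] v=[0.0000 2.0000]
Step 1: x=[2.3125 9.3125] v=[1.2500 1.2500]
Step 2: x=[2.9180 9.4375] v=[2.4219 0.5000]
Step 3: x=[3.7486 9.4050] v=[3.3223 -0.1299]
Step 4: x=[4.6984 9.2690] v=[3.7993 -0.5440]

Answer: 4.6984 9.2690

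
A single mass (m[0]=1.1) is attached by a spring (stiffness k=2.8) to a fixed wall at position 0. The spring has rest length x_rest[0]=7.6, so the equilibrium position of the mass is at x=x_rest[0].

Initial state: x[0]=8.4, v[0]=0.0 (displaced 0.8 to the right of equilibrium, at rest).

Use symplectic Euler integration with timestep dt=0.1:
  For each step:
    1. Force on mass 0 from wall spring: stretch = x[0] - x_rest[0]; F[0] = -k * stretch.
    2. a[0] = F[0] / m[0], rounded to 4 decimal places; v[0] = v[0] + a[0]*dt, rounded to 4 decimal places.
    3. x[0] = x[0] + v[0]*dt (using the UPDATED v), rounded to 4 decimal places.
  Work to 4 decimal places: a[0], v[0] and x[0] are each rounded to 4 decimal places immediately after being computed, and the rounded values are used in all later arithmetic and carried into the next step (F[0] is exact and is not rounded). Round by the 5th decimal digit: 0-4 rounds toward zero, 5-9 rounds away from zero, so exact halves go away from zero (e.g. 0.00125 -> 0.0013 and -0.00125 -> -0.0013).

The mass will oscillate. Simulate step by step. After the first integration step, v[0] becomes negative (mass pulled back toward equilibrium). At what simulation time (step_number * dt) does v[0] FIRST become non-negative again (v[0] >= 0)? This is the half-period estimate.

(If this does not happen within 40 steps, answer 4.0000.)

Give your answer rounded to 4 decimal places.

Step 0: x=[8.4000] v=[0.0000]
Step 1: x=[8.3796] v=[-0.2036]
Step 2: x=[8.3394] v=[-0.4020]
Step 3: x=[8.2804] v=[-0.5902]
Step 4: x=[8.2041] v=[-0.7634]
Step 5: x=[8.1124] v=[-0.9172]
Step 6: x=[8.0076] v=[-1.0476]
Step 7: x=[7.8925] v=[-1.1514]
Step 8: x=[7.7699] v=[-1.2259]
Step 9: x=[7.6430] v=[-1.2692]
Step 10: x=[7.5150] v=[-1.2802]
Step 11: x=[7.3891] v=[-1.2586]
Step 12: x=[7.2686] v=[-1.2049]
Step 13: x=[7.1566] v=[-1.1205]
Step 14: x=[7.0558] v=[-1.0076]
Step 15: x=[6.9689] v=[-0.8691]
Step 16: x=[6.8981] v=[-0.7085]
Step 17: x=[6.8451] v=[-0.5298]
Step 18: x=[6.8113] v=[-0.3376]
Step 19: x=[6.7976] v=[-0.1368]
Step 20: x=[6.8044] v=[0.0675]
First v>=0 after going negative at step 20, time=2.0000

Answer: 2.0000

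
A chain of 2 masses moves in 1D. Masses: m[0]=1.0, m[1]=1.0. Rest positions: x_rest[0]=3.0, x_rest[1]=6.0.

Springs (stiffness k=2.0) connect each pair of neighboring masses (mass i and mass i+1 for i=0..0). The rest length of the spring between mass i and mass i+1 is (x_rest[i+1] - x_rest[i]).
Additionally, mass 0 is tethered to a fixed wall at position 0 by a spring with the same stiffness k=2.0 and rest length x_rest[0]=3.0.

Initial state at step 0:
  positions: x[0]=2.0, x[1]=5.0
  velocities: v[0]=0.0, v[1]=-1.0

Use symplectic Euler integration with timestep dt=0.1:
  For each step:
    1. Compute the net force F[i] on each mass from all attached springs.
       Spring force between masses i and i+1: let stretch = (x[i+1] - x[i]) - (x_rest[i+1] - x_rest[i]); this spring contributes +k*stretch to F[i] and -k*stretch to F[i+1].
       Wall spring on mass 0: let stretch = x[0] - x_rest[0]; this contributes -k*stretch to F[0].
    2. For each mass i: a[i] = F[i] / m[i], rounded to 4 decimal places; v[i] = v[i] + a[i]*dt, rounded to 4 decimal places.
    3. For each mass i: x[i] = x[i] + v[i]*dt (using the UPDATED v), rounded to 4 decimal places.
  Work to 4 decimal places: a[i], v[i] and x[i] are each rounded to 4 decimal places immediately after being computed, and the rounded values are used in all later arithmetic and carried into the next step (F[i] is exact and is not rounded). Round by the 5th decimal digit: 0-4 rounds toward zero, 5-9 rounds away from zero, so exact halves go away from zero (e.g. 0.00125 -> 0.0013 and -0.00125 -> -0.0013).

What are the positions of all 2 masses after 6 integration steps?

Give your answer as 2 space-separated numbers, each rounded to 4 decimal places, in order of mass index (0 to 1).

Step 0: x=[2.0000 5.0000] v=[0.0000 -1.0000]
Step 1: x=[2.0200 4.9000] v=[0.2000 -1.0000]
Step 2: x=[2.0572 4.8024] v=[0.3720 -0.9760]
Step 3: x=[2.1082 4.7099] v=[0.5096 -0.9250]
Step 4: x=[2.1690 4.6254] v=[0.6083 -0.8453]
Step 5: x=[2.2356 4.5517] v=[0.6658 -0.7366]
Step 6: x=[2.3038 4.4917] v=[0.6819 -0.5998]

Answer: 2.3038 4.4917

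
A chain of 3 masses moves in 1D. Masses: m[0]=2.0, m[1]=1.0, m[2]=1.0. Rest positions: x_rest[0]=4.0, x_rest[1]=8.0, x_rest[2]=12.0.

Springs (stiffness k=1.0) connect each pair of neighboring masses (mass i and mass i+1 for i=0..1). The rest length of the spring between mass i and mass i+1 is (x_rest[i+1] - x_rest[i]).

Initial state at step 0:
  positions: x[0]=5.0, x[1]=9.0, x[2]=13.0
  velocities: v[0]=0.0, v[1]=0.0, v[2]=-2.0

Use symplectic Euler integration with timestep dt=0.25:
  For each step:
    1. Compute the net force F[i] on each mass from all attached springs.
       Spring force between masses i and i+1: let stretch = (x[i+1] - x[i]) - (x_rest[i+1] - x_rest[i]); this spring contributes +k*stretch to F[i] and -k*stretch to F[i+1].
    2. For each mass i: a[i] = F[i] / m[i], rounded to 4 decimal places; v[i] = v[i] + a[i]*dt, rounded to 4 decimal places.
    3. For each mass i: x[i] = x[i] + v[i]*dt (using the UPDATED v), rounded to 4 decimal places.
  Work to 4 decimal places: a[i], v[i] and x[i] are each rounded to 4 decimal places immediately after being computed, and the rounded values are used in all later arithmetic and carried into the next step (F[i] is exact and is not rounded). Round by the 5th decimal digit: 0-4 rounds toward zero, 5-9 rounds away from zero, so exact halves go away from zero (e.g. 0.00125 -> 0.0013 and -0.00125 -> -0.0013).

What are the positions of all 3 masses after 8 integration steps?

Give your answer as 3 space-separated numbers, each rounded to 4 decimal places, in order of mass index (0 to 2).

Answer: 4.8163 7.5466 10.8208

Derivation:
Step 0: x=[5.0000 9.0000 13.0000] v=[0.0000 0.0000 -2.0000]
Step 1: x=[5.0000 9.0000 12.5000] v=[0.0000 0.0000 -2.0000]
Step 2: x=[5.0000 8.9688 12.0313] v=[0.0000 -0.1250 -1.8750]
Step 3: x=[4.9990 8.8809 11.6212] v=[-0.0039 -0.3516 -1.6406]
Step 4: x=[4.9943 8.7217 11.2898] v=[-0.0187 -0.6370 -1.3257]
Step 5: x=[4.9811 8.4900 11.0479] v=[-0.0528 -0.9268 -0.9677]
Step 6: x=[4.9526 8.1989 10.8961] v=[-0.1142 -1.1646 -0.6072]
Step 7: x=[4.9005 7.8734 10.8257] v=[-0.2084 -1.3019 -0.2815]
Step 8: x=[4.8163 7.5466 10.8208] v=[-0.3368 -1.3071 -0.0196]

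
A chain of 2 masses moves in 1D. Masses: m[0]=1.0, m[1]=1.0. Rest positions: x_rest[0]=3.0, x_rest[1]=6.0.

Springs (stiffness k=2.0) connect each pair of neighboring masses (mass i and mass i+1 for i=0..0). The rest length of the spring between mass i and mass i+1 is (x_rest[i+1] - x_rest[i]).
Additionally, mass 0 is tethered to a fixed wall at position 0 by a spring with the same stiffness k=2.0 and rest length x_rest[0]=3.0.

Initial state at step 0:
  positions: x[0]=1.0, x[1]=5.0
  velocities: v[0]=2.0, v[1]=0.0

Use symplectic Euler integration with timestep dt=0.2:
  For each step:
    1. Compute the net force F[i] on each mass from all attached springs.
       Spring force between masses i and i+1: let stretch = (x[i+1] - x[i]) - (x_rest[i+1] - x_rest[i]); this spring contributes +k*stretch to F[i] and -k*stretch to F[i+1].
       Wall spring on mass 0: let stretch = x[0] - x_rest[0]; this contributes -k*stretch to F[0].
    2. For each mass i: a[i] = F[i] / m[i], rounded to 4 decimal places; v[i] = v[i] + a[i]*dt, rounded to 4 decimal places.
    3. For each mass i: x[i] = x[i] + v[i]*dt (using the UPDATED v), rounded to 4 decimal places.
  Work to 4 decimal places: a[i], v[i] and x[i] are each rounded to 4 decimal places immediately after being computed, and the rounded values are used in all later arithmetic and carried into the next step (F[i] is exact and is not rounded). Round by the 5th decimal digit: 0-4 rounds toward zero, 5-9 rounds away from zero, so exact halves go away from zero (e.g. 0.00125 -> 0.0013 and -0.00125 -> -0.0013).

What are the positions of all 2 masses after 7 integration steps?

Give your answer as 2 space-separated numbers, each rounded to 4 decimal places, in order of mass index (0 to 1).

Step 0: x=[1.0000 5.0000] v=[2.0000 0.0000]
Step 1: x=[1.6400 4.9200] v=[3.2000 -0.4000]
Step 2: x=[2.4112 4.8176] v=[3.8560 -0.5120]
Step 3: x=[3.1820 4.7627] v=[3.8541 -0.2746]
Step 4: x=[3.8247 4.8213] v=[3.2136 0.2931]
Step 5: x=[4.2412 5.0402] v=[2.0824 1.0945]
Step 6: x=[4.3823 5.4352] v=[0.7055 1.9749]
Step 7: x=[4.2570 5.9859] v=[-0.6263 2.7537]

Answer: 4.2570 5.9859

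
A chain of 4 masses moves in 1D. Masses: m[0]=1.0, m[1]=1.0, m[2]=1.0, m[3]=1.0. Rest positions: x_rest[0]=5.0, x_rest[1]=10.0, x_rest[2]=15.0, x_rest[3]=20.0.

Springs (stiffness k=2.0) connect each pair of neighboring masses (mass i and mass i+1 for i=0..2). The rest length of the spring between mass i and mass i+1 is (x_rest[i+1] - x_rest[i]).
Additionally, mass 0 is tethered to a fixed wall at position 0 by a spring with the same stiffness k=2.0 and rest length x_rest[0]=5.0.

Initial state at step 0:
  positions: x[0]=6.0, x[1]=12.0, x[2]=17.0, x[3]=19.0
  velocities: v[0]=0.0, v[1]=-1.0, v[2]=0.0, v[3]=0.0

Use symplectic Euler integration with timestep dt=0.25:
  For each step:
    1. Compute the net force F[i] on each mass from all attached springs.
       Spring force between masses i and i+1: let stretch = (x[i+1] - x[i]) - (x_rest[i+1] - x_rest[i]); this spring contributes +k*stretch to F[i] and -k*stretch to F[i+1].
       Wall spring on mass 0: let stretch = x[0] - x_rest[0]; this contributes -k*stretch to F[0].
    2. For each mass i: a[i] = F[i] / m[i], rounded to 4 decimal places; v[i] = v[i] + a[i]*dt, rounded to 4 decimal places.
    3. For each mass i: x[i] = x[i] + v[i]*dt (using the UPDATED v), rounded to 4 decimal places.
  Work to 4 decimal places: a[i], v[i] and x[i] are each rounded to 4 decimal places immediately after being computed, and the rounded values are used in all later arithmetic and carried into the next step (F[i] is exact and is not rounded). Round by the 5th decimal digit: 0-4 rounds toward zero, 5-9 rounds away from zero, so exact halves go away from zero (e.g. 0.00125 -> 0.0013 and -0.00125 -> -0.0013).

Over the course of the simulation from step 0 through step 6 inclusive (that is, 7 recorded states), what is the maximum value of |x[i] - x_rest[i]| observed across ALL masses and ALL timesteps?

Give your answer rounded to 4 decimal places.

Answer: 2.0950

Derivation:
Step 0: x=[6.0000 12.0000 17.0000 19.0000] v=[0.0000 -1.0000 0.0000 0.0000]
Step 1: x=[6.0000 11.6250 16.6250 19.3750] v=[0.0000 -1.5000 -1.5000 1.5000]
Step 2: x=[5.9531 11.1719 15.9688 20.0313] v=[-0.1875 -1.8125 -2.6250 2.6250]
Step 3: x=[5.8144 10.6660 15.2208 20.8048] v=[-0.5547 -2.0235 -2.9922 3.0938]
Step 4: x=[5.5554 10.1230 14.6014 21.5053] v=[-1.0361 -2.1719 -2.4776 2.8018]
Step 5: x=[5.1729 9.5689 14.2852 21.9678] v=[-1.5300 -2.2165 -1.2649 1.8499]
Step 6: x=[4.6933 9.0548 14.3398 22.0950] v=[-1.9185 -2.0564 0.2183 0.5086]
Max displacement = 2.0950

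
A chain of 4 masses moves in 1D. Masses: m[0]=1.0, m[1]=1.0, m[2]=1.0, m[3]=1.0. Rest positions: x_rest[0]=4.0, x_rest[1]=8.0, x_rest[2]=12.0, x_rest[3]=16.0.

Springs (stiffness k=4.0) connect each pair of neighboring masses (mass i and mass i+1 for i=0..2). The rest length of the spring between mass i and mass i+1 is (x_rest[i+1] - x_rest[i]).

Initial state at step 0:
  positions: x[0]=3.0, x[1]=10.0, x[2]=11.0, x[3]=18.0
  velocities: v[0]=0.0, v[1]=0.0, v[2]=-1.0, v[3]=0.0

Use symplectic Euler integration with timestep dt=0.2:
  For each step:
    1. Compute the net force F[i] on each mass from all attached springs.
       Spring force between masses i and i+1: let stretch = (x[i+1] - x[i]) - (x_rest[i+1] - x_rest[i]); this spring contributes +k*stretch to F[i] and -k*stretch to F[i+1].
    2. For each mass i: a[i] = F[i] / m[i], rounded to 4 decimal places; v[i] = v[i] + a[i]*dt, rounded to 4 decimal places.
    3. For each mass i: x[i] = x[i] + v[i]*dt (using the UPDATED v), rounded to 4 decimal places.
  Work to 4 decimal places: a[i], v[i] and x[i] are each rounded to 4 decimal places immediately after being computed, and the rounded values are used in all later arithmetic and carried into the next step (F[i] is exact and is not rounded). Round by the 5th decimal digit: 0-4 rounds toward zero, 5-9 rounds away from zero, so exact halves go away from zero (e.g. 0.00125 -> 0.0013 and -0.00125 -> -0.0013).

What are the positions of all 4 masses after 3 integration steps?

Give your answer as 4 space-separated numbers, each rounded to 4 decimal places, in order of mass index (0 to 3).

Answer: 4.8458 6.5256 13.9922 16.0365

Derivation:
Step 0: x=[3.0000 10.0000 11.0000 18.0000] v=[0.0000 0.0000 -1.0000 0.0000]
Step 1: x=[3.4800 9.0400 11.7600 17.5200] v=[2.4000 -4.8000 3.8000 -2.4000]
Step 2: x=[4.2096 7.6256 13.0064 16.7584] v=[3.6480 -7.0720 6.2320 -3.8080]
Step 3: x=[4.8458 6.5256 13.9922 16.0365] v=[3.1808 -5.5002 4.9290 -3.6096]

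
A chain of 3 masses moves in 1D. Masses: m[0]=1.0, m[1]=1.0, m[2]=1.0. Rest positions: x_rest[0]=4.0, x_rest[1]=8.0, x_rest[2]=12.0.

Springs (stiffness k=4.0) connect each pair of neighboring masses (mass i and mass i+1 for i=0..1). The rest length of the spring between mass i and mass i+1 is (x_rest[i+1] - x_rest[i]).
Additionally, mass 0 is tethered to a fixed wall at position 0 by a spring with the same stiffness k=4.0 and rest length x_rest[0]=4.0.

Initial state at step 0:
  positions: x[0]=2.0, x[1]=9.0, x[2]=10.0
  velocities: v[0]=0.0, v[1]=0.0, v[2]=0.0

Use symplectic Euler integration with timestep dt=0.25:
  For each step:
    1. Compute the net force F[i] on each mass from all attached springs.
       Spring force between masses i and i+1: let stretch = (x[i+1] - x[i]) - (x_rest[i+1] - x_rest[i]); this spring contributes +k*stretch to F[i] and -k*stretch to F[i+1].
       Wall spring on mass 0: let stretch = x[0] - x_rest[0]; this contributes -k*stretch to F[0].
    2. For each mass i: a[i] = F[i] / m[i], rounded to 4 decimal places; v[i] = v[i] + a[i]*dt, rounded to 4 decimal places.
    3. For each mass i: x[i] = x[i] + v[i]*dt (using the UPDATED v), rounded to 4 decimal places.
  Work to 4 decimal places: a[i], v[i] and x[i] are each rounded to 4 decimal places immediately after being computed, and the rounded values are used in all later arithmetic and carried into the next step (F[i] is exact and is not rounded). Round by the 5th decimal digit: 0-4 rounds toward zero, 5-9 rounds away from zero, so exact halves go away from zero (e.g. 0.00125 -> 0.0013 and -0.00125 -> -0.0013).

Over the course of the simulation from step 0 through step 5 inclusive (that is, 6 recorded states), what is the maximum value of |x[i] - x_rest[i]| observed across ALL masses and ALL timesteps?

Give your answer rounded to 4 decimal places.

Answer: 2.7656

Derivation:
Step 0: x=[2.0000 9.0000 10.0000] v=[0.0000 0.0000 0.0000]
Step 1: x=[3.2500 7.5000 10.7500] v=[5.0000 -6.0000 3.0000]
Step 2: x=[4.7500 5.7500 11.6875] v=[6.0000 -7.0000 3.7500]
Step 3: x=[5.3125 5.2344 12.1406] v=[2.2500 -2.0625 1.8125]
Step 4: x=[4.5274 6.4649 11.8672] v=[-3.1406 4.9218 -1.0937]
Step 5: x=[3.0948 8.5616 11.2432] v=[-5.7305 8.3866 -2.4960]
Max displacement = 2.7656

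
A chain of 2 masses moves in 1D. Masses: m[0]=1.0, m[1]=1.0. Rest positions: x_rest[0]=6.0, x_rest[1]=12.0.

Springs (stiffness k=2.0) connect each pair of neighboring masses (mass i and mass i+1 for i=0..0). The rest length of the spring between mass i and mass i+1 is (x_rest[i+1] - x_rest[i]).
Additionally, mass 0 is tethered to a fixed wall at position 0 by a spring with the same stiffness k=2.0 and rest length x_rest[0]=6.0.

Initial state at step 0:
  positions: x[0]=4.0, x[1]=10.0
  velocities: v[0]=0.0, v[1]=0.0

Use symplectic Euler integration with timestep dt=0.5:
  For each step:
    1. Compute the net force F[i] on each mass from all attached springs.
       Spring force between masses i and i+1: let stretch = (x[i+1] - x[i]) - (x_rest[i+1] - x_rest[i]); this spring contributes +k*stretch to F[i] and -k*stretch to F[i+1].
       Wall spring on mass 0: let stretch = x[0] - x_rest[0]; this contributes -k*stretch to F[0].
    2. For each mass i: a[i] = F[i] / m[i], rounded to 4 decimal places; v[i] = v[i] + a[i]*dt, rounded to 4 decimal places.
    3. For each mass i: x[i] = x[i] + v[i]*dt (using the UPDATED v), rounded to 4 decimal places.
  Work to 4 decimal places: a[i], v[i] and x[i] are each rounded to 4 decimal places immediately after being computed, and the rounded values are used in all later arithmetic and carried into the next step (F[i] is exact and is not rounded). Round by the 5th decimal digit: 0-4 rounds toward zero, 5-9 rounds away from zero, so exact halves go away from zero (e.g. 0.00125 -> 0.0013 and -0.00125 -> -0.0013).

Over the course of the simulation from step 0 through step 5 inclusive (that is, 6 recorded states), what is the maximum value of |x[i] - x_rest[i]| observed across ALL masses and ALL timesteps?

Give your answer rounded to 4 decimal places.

Answer: 2.1875

Derivation:
Step 0: x=[4.0000 10.0000] v=[0.0000 0.0000]
Step 1: x=[5.0000 10.0000] v=[2.0000 0.0000]
Step 2: x=[6.0000 10.5000] v=[2.0000 1.0000]
Step 3: x=[6.2500 11.7500] v=[0.5000 2.5000]
Step 4: x=[6.1250 13.2500] v=[-0.2500 3.0000]
Step 5: x=[6.5000 14.1875] v=[0.7500 1.8750]
Max displacement = 2.1875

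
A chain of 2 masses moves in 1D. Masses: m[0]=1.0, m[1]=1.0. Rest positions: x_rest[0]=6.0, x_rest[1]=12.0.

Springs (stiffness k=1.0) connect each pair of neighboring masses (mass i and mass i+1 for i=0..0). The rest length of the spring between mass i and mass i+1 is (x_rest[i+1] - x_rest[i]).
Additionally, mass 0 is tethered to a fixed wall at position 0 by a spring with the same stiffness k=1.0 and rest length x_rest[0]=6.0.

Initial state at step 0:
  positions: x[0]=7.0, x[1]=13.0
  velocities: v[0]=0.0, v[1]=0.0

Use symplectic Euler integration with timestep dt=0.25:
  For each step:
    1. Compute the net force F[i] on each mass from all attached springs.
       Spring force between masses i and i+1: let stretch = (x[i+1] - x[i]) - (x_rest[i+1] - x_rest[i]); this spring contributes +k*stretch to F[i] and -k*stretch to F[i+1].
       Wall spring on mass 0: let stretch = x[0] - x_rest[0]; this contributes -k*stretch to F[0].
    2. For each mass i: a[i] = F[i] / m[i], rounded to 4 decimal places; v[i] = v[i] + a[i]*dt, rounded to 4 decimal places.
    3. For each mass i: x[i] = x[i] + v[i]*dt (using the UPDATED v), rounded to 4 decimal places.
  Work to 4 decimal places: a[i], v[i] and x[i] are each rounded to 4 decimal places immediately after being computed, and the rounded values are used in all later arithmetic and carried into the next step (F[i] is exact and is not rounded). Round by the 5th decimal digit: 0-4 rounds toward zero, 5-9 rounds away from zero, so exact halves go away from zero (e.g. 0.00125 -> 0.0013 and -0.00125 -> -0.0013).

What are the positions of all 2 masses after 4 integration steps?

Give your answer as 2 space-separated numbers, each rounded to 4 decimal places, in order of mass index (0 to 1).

Answer: 6.4838 12.9464

Derivation:
Step 0: x=[7.0000 13.0000] v=[0.0000 0.0000]
Step 1: x=[6.9375 13.0000] v=[-0.2500 0.0000]
Step 2: x=[6.8203 12.9961] v=[-0.4688 -0.0156]
Step 3: x=[6.6628 12.9812] v=[-0.6299 -0.0596]
Step 4: x=[6.4838 12.9464] v=[-0.7160 -0.1392]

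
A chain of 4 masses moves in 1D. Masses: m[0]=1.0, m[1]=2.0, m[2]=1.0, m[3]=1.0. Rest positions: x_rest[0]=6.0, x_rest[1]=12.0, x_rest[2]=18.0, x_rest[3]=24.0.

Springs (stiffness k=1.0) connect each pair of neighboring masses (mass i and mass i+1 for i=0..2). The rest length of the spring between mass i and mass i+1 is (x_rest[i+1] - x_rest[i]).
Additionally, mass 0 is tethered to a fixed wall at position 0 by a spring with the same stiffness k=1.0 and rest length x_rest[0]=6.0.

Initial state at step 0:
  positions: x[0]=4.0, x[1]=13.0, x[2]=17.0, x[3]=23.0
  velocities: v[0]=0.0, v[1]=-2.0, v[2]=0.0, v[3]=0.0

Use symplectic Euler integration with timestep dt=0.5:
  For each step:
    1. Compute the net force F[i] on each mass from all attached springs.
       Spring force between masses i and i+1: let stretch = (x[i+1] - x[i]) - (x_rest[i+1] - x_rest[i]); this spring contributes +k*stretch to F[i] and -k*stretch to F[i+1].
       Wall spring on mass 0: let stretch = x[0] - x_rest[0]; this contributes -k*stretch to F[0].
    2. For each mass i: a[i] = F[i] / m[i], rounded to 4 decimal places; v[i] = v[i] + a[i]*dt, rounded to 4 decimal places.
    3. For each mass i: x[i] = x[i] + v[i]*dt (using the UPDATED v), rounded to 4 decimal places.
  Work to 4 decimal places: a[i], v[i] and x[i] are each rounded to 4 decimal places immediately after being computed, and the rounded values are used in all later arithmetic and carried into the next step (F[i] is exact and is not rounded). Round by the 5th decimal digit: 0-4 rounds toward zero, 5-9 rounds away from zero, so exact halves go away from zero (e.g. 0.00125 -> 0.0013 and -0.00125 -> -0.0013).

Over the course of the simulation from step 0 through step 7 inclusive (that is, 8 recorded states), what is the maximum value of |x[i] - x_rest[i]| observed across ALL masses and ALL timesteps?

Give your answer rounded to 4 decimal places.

Answer: 4.0083

Derivation:
Step 0: x=[4.0000 13.0000 17.0000 23.0000] v=[0.0000 -2.0000 0.0000 0.0000]
Step 1: x=[5.2500 11.3750 17.5000 23.0000] v=[2.5000 -3.2500 1.0000 0.0000]
Step 2: x=[6.7188 9.7500 17.8438 23.1250] v=[2.9375 -3.2500 0.6875 0.2500]
Step 3: x=[7.2657 8.7578 17.4844 23.4297] v=[1.0937 -1.9844 -0.7188 0.6094]
Step 4: x=[6.3692 8.6699 16.4297 23.7481] v=[-1.7931 -0.1758 -2.1095 0.6368]
Step 5: x=[4.4555 9.2644 15.2646 23.7369] v=[-3.8274 1.1890 -2.3302 -0.0224]
Step 6: x=[2.6302 10.0079 14.7175 23.1076] v=[-3.6507 1.4869 -1.0942 -1.2586]
Step 7: x=[1.9917 10.4179 15.0906 21.8808] v=[-1.2770 0.8199 0.7461 -2.4537]
Max displacement = 4.0083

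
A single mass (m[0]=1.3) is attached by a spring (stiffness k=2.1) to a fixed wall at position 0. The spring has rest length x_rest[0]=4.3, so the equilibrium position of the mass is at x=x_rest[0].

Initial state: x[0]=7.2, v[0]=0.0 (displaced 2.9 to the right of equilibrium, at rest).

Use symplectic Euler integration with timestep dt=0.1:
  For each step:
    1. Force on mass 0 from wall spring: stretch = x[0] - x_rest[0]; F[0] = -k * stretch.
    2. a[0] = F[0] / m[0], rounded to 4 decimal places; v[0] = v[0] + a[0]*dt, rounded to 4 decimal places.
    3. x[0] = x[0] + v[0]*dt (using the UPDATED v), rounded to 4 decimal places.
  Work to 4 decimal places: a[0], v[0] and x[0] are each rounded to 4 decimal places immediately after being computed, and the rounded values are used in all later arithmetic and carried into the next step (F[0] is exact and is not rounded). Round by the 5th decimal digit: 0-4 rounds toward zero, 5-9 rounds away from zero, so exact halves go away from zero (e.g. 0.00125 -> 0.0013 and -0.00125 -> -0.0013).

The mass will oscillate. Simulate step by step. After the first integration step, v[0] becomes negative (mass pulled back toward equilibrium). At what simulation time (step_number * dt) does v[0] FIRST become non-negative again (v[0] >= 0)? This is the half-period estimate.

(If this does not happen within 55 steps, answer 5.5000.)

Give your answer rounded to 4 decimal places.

Answer: 2.5000

Derivation:
Step 0: x=[7.2000] v=[0.0000]
Step 1: x=[7.1532] v=[-0.4685]
Step 2: x=[7.0603] v=[-0.9294]
Step 3: x=[6.9228] v=[-1.3753]
Step 4: x=[6.7429] v=[-1.7990]
Step 5: x=[6.5235] v=[-2.1936]
Step 6: x=[6.2682] v=[-2.5528]
Step 7: x=[5.9811] v=[-2.8707]
Step 8: x=[5.6669] v=[-3.1423]
Step 9: x=[5.3306] v=[-3.3631]
Step 10: x=[4.9776] v=[-3.5296]
Step 11: x=[4.6137] v=[-3.6391]
Step 12: x=[4.2447] v=[-3.6898]
Step 13: x=[3.8766] v=[-3.6809]
Step 14: x=[3.5154] v=[-3.6125]
Step 15: x=[3.1668] v=[-3.4858]
Step 16: x=[2.8365] v=[-3.3027]
Step 17: x=[2.5299] v=[-3.0663]
Step 18: x=[2.2519] v=[-2.7804]
Step 19: x=[2.0069] v=[-2.4496]
Step 20: x=[1.7990] v=[-2.0792]
Step 21: x=[1.6315] v=[-1.6752]
Step 22: x=[1.5071] v=[-1.2441]
Step 23: x=[1.4278] v=[-0.7929]
Step 24: x=[1.3949] v=[-0.3289]
Step 25: x=[1.4089] v=[0.1404]
First v>=0 after going negative at step 25, time=2.5000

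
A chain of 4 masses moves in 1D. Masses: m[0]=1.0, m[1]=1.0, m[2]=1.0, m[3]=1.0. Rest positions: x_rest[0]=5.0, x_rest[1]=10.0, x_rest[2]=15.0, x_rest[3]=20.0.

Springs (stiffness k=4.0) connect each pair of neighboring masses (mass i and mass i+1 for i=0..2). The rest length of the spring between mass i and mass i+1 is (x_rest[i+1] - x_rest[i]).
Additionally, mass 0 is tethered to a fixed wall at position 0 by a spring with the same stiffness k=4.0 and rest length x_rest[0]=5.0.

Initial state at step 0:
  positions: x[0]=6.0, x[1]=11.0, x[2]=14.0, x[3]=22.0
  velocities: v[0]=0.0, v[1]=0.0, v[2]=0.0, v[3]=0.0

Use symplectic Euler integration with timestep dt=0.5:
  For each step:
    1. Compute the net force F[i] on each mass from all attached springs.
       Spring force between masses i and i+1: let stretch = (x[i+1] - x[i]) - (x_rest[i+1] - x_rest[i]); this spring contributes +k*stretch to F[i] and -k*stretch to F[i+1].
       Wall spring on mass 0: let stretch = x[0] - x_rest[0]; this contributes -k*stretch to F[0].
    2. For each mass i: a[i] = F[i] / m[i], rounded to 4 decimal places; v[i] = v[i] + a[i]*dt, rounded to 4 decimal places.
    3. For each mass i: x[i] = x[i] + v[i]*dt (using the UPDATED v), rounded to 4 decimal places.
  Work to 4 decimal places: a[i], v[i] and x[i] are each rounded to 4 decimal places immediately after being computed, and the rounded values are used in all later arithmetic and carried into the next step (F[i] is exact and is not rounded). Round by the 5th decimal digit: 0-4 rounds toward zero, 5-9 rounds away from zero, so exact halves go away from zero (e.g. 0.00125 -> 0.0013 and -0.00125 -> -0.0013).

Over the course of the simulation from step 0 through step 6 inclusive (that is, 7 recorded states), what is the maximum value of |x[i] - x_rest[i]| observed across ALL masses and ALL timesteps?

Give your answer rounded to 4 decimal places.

Step 0: x=[6.0000 11.0000 14.0000 22.0000] v=[0.0000 0.0000 0.0000 0.0000]
Step 1: x=[5.0000 9.0000 19.0000 19.0000] v=[-2.0000 -4.0000 10.0000 -6.0000]
Step 2: x=[3.0000 13.0000 14.0000 21.0000] v=[-4.0000 8.0000 -10.0000 4.0000]
Step 3: x=[8.0000 8.0000 15.0000 21.0000] v=[10.0000 -10.0000 2.0000 0.0000]
Step 4: x=[5.0000 10.0000 15.0000 20.0000] v=[-6.0000 4.0000 0.0000 -2.0000]
Step 5: x=[2.0000 12.0000 15.0000 19.0000] v=[-6.0000 4.0000 0.0000 -2.0000]
Step 6: x=[7.0000 7.0000 16.0000 19.0000] v=[10.0000 -10.0000 2.0000 0.0000]
Max displacement = 4.0000

Answer: 4.0000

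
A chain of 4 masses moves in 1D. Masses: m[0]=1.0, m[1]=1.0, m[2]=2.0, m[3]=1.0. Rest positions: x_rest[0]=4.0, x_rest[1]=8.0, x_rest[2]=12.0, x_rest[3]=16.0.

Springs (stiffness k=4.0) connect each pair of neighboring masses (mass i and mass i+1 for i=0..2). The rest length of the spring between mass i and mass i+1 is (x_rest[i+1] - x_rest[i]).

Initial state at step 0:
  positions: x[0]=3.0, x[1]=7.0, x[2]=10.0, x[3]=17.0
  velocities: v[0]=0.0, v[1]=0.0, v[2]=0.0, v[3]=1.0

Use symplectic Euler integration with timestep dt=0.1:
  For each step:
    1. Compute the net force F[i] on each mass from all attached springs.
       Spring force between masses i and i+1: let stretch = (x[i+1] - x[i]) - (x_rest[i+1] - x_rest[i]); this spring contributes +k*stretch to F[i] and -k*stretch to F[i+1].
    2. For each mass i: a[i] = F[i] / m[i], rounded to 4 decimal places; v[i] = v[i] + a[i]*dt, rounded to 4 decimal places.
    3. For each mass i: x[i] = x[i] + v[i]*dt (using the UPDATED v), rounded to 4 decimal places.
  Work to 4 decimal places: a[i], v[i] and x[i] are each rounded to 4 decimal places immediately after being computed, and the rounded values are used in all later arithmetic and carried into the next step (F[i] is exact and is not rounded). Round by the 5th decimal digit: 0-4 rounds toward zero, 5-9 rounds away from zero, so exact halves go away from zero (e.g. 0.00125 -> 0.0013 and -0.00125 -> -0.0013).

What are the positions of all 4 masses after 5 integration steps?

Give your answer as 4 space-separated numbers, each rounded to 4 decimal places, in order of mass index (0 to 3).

Answer: 2.9526 6.6032 11.0275 15.8892

Derivation:
Step 0: x=[3.0000 7.0000 10.0000 17.0000] v=[0.0000 0.0000 0.0000 1.0000]
Step 1: x=[3.0000 6.9600 10.0800 16.9800] v=[0.0000 -0.4000 0.8000 -0.2000]
Step 2: x=[2.9984 6.8864 10.2356 16.8440] v=[-0.0160 -0.7360 1.5560 -1.3600]
Step 3: x=[2.9923 6.7913 10.4564 16.6037] v=[-0.0608 -0.9515 2.2078 -2.4034]
Step 4: x=[2.9782 6.6908 10.7268 16.2775] v=[-0.1412 -1.0051 2.7042 -3.2623]
Step 5: x=[2.9526 6.6032 11.0275 15.8892] v=[-0.2562 -0.8757 3.0071 -3.8826]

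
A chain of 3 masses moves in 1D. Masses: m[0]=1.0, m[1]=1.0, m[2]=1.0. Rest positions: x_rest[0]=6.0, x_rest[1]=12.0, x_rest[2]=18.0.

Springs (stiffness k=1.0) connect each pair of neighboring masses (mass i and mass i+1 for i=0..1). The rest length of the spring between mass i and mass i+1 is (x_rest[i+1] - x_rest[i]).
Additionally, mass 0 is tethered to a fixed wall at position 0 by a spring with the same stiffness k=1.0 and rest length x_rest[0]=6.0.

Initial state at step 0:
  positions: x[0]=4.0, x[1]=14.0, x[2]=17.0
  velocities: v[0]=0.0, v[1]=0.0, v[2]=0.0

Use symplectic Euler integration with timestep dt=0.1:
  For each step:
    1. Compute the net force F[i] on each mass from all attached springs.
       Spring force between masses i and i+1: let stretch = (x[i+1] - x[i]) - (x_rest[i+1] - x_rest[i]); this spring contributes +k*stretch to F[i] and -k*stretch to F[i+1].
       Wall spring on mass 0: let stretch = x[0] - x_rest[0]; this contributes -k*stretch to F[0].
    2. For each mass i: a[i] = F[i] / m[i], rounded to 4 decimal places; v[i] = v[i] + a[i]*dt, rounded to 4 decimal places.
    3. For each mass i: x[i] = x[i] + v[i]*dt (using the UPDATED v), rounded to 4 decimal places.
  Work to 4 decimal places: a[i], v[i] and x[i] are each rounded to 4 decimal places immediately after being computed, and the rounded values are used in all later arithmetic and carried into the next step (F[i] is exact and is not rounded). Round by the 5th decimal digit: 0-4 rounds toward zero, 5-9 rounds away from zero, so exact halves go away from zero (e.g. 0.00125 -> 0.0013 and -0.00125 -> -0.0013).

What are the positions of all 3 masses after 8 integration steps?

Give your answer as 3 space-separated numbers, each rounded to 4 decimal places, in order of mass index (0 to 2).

Step 0: x=[4.0000 14.0000 17.0000] v=[0.0000 0.0000 0.0000]
Step 1: x=[4.0600 13.9300 17.0300] v=[0.6000 -0.7000 0.3000]
Step 2: x=[4.1781 13.7923 17.0890] v=[1.1810 -1.3770 0.5900]
Step 3: x=[4.3506 13.5914 17.1750] v=[1.7246 -2.0088 0.8603]
Step 4: x=[4.5720 13.3340 17.2852] v=[2.2136 -2.5745 1.1019]
Step 5: x=[4.8353 13.0284 17.4159] v=[2.6326 -3.0556 1.3068]
Step 6: x=[5.1321 12.6848 17.5627] v=[2.9684 -3.4362 1.4681]
Step 7: x=[5.4532 12.3144 17.7207] v=[3.2105 -3.7037 1.5803]
Step 8: x=[5.7883 11.9295 17.8847] v=[3.3513 -3.8492 1.6397]

Answer: 5.7883 11.9295 17.8847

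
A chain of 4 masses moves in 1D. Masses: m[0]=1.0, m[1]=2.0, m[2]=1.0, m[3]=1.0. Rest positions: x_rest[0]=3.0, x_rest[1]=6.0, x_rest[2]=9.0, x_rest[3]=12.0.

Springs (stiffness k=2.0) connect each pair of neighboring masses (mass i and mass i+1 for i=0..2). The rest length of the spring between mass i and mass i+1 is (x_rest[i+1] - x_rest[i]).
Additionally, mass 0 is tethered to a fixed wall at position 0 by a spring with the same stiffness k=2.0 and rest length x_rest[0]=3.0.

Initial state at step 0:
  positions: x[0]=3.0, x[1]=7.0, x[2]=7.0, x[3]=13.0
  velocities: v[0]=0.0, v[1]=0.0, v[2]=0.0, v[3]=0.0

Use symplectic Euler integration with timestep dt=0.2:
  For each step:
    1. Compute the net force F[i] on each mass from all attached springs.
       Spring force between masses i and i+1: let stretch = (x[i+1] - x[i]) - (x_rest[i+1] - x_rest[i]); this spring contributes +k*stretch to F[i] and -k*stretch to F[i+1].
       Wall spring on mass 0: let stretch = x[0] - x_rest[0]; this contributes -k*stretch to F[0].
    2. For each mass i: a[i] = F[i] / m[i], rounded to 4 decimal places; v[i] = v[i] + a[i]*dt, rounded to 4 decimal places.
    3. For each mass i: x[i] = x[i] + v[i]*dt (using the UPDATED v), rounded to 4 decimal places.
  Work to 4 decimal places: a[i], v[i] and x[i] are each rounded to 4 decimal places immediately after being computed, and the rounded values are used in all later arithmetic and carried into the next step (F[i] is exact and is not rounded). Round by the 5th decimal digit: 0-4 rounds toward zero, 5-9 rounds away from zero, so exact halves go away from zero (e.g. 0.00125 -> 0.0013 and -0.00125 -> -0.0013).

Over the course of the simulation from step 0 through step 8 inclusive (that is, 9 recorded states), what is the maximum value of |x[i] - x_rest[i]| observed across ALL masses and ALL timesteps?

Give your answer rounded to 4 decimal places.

Answer: 2.3078

Derivation:
Step 0: x=[3.0000 7.0000 7.0000 13.0000] v=[0.0000 0.0000 0.0000 0.0000]
Step 1: x=[3.0800 6.8400 7.4800 12.7600] v=[0.4000 -0.8000 2.4000 -1.2000]
Step 2: x=[3.2144 6.5552 8.3312 12.3376] v=[0.6720 -1.4240 4.2560 -2.1120]
Step 3: x=[3.3589 6.2078 9.3608 11.8347] v=[0.7226 -1.7370 5.1482 -2.5146]
Step 4: x=[3.4626 5.8726 10.3361 11.3739] v=[0.5186 -1.6762 4.8766 -2.3042]
Step 5: x=[3.4821 5.6195 11.0374 11.0700] v=[0.0976 -1.2655 3.5063 -1.5193]
Step 6: x=[3.3940 5.4976 11.3078 11.0035] v=[-0.4403 -0.6094 1.3522 -0.3323]
Step 7: x=[3.2027 5.5240 11.0891 11.2014] v=[-0.9565 0.1319 -1.0936 0.9894]
Step 8: x=[2.9409 5.6801 10.4342 11.6303] v=[-1.3091 0.7807 -3.2747 2.1445]
Max displacement = 2.3078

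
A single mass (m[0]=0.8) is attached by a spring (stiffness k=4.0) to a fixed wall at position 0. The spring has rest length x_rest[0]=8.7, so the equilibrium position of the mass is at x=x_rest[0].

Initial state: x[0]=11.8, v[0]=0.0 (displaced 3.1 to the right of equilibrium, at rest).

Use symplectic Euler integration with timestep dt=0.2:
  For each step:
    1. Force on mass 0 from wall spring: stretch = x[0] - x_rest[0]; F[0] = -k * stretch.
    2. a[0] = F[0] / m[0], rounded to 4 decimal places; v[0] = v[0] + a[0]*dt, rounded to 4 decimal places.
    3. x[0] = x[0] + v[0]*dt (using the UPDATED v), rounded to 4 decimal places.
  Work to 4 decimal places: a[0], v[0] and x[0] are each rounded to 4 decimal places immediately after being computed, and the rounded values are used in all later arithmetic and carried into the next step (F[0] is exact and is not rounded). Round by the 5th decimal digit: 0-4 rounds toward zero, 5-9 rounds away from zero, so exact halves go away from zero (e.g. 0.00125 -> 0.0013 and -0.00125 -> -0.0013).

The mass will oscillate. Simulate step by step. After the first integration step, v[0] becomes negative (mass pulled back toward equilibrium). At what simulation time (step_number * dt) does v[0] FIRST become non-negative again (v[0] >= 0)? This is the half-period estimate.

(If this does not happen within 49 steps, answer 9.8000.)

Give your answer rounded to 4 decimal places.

Answer: 1.4000

Derivation:
Step 0: x=[11.8000] v=[0.0000]
Step 1: x=[11.1800] v=[-3.1000]
Step 2: x=[10.0640] v=[-5.5800]
Step 3: x=[8.6752] v=[-6.9440]
Step 4: x=[7.2914] v=[-6.9192]
Step 5: x=[6.1893] v=[-5.5106]
Step 6: x=[5.5893] v=[-2.9999]
Step 7: x=[5.6115] v=[0.1108]
First v>=0 after going negative at step 7, time=1.4000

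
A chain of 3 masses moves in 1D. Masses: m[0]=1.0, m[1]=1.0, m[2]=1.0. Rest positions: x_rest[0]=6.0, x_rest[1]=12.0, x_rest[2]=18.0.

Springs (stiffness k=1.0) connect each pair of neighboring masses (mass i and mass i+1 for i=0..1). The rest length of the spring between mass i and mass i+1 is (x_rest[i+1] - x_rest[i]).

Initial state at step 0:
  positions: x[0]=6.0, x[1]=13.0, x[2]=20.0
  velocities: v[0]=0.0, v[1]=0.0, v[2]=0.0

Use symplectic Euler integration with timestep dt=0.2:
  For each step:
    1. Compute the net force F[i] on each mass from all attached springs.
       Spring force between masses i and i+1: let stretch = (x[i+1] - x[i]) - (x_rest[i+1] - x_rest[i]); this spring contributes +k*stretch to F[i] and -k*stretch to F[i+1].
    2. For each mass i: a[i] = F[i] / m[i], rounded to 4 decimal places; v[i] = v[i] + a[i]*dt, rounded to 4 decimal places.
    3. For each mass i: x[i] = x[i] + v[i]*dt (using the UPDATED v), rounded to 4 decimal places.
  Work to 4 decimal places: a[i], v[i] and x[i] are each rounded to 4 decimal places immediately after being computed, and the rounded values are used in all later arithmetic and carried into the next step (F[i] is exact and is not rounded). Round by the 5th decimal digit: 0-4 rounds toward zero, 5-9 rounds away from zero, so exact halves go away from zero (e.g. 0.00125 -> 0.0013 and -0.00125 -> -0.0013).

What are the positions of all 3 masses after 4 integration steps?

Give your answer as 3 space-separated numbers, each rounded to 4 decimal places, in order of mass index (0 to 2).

Answer: 6.3765 13.0000 19.6235

Derivation:
Step 0: x=[6.0000 13.0000 20.0000] v=[0.0000 0.0000 0.0000]
Step 1: x=[6.0400 13.0000 19.9600] v=[0.2000 0.0000 -0.2000]
Step 2: x=[6.1184 13.0000 19.8816] v=[0.3920 0.0000 -0.3920]
Step 3: x=[6.2321 13.0000 19.7679] v=[0.5683 0.0000 -0.5683]
Step 4: x=[6.3765 13.0000 19.6235] v=[0.7219 0.0000 -0.7219]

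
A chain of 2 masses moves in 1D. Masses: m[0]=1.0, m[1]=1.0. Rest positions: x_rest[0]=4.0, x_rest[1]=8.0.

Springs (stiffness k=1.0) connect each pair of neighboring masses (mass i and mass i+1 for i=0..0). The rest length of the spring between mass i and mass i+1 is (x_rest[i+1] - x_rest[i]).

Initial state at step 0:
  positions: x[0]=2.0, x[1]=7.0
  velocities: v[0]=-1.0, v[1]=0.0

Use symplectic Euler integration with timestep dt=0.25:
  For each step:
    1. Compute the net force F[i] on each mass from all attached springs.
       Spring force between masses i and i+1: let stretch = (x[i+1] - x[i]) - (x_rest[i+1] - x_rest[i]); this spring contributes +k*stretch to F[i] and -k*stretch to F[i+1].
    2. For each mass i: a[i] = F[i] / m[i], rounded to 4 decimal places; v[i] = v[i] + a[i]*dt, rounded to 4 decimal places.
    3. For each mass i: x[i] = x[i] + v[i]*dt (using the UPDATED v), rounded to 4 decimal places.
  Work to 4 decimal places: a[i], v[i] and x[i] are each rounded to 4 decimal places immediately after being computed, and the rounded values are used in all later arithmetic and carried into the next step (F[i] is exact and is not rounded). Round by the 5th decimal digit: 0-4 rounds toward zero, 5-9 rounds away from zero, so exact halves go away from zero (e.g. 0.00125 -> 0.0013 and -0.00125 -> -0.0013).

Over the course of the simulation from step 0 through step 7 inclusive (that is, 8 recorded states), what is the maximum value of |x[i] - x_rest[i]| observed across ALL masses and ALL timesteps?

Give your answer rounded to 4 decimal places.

Answer: 2.6083

Derivation:
Step 0: x=[2.0000 7.0000] v=[-1.0000 0.0000]
Step 1: x=[1.8125 6.9375] v=[-0.7500 -0.2500]
Step 2: x=[1.6953 6.8047] v=[-0.4688 -0.5313]
Step 3: x=[1.6474 6.6025] v=[-0.1915 -0.8087]
Step 4: x=[1.6592 6.3406] v=[0.0473 -1.0475]
Step 5: x=[1.7136 6.0361] v=[0.2177 -1.2179]
Step 6: x=[1.7882 5.7115] v=[0.2983 -1.2985]
Step 7: x=[1.8580 5.3917] v=[0.2791 -1.2793]
Max displacement = 2.6083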